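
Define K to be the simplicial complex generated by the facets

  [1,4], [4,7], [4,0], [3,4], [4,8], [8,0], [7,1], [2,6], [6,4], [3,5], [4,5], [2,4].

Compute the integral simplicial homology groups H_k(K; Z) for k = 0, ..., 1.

We work with the vertex ordering 0 < 1 < 2 < 3 < 4 < 5 < 6 < 7 < 8. The simplices of K, each written with vertices in increasing order, are:

  0-simplices (9): [0], [1], [2], [3], [4], [5], [6], [7], [8]
  1-simplices (12): [0,4], [0,8], [1,4], [1,7], [2,4], [2,6], [3,4], [3,5], [4,5], [4,6], [4,7], [4,8]

giving chain groups C_0 ≅ Z^9, C_1 ≅ Z^12.

Boundary ∂_1: C_1 → C_0 is given by ∂[p,q] = [q] − [p]. For instance
  ∂[0,4] = [4] − [0].
The 9×12 boundary matrix has rank 8 and Smith normal form diag(1,1,1,1,1,1,1,1).

Computing H_k = (kernel of ∂_k) / (image of ∂_{k+1}):

  H_0: rank C_0 − rank ∂_1 = 9 − 8 = 1, and the invariant factors of ∂_1 are all 1, so H_0 ≅ Z.
  H_1: rank ker ∂_1 − rank ∂_2 = (12 − 8) − 0 = 4, and there is no ∂_2, so H_1 ≅ Z^4.

As a check, the Euler characteristic is 9 − 12 = -3, which agrees with 1 − 4 = -3.

H_0 = Z,  H_1 = Z^4.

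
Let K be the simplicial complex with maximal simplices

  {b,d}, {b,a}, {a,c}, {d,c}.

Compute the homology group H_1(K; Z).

H_1 = Z.

K has 4 vertices, 4 edges.
rank ∂_1 = 3, rank ∂_2 = 0 ⇒ b_1 = 4 − 3 − 0 = 1. So H_1 ≅ Z.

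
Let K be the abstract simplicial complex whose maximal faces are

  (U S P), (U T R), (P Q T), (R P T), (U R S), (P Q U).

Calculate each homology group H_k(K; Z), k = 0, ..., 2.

H_0 = Z,  H_1 = Z,  H_2 = 0.

Fix the vertex order P < Q < R < S < T < U and write every simplex with vertices in increasing order. Then dim K = 2 and the simplices of K are:

  0-simplices (6): P, Q, R, S, T, U
  1-simplices (12): PQ, PR, PS, PT, PU, QT, QU, RS, RT, RU, SU, TU
  2-simplices (6): PQT, PQU, PRT, PSU, RSU, RTU

giving chain groups C_0 ≅ Z^6, C_1 ≅ Z^12, C_2 ≅ Z^6.

∂_1: C_1 → C_0 is given by ∂[p,q] = [q] − [p]. For instance
  ∂PR = R − P.
As a 6×12 matrix over Z this has rank 5, with invariant factors (1,1,1,1,1).

The boundary map ∂_2: C_2 → C_1 acts by ∂[p,q,r] = [q,r] − [p,r] + [p,q]. For instance
  ∂PSU = SU − PU + PS,
  ∂PQU = QU − PU + PQ.
The resulting 12×6 matrix has rank 6, and its Smith normal form has invariant factors (1,1,1,1,1,1).

Computing H_k = (kernel of ∂_k) / (image of ∂_{k+1}):

  H_0: rank C_0 − rank ∂_1 = 6 − 5 = 1, and the invariant factors of ∂_1 are all 1, so H_0 = Z.
  H_1: rank ker ∂_1 − rank ∂_2 = (12 − 5) − 6 = 1, and the invariant factors of ∂_2 are all 1, so H_1 = Z.
  H_2: rank ker ∂_2 − rank ∂_3 = (6 − 6) − 0 = 0, and there is no ∂_3, so H_2 = 0.

As a check, the Euler characteristic is 6 − 12 + 6 = 0, which agrees with 1 − 1 + 0 = 0.
(K is a triangulation of the cylinder S^1 x I.)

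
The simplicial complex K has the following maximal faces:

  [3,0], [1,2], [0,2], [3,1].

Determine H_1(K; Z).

Fix the vertex order 0 < 1 < 2 < 3 and write every simplex with vertices in increasing order. Then dim K = 1 and the simplices of K are:

  0-simplices (4): [0], [1], [2], [3]
  1-simplices (4): [0,2], [0,3], [1,2], [1,3]

Hence C_0 ≅ Z^4, C_1 ≅ Z^4.

∂_1: C_1 → C_0 maps an edge to its endpoints' difference, ∂[p,q] = q − p. For instance
  ∂[1,2] = [2] − [1].
The 4×4 boundary matrix has rank 3 and Smith normal form diag(1,1,1).

From H_k ≅ ker(∂_k) / im(∂_{k+1}) we obtain:

  H_1: rank ker ∂_1 − rank ∂_2 = (4 − 3) − 0 = 1, and there is no ∂_2, so H_1 = Z.

H_1 ≅ Z.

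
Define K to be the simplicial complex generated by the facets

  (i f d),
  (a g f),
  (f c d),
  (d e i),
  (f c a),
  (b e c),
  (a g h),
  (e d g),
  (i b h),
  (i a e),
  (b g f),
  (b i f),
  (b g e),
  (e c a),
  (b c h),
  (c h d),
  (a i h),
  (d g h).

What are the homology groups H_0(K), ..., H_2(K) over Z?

Fix the vertex order a < b < c < d < e < f < g < h < i and write every simplex with vertices in increasing order. Then dim K = 2 and the simplices of K are:

  0-simplices (9): a, b, c, d, e, f, g, h, i
  1-simplices (27): ac, ae, af, ag, ah, ai, bc, be, bf, bg, bh, bi, cd, ce, cf, ch, de, df, dg, dh, di, eg, ei, fg, fi, gh, hi
  2-simplices (18): ace, acf, aei, afg, agh, ahi, bce, bch, beg, bfg, bfi, bhi, cdf, cdh, deg, dei, dfi, dgh

giving chain groups C_0 ≅ Z^9, C_1 ≅ Z^27, C_2 ≅ Z^18.

Boundary ∂_1: C_1 → C_0 maps an edge to its endpoints' difference, ∂[p,q] = q − p. For instance
  ∂cf = f − c.
The 9×27 boundary matrix has rank 8 and Smith normal form diag(1,1,1,1,1,1,1,1).

∂_2: C_2 → C_1 sends each 2-simplex [p,q,r] to [q,r] − [p,r] + [p,q]. For instance
  ∂bfg = fg − bg + bf,
  ∂beg = eg − bg + be.
As a 27×18 matrix over Z this has rank 17, with invariant factors (1,1,1,1,1,1,1,1,1,1,1,1,1,1,1,1,1).

Reading off H_k = ker ∂_k / im ∂_{k+1}:

  H_0: rank C_0 − rank ∂_1 = 9 − 8 = 1, and the invariant factors of ∂_1 are all 1, so H_0 = Z.
  H_1: rank ker ∂_1 − rank ∂_2 = (27 − 8) − 17 = 2, and the invariant factors of ∂_2 are all 1, so H_1 = Z^2.
  H_2: rank ker ∂_2 − rank ∂_3 = (18 − 17) − 0 = 1, and there is no ∂_3, so H_2 = Z.

As a check, the Euler characteristic is 9 − 27 + 18 = 0, which agrees with 1 − 2 + 1 = 0.
(K is a triangulation of the torus T^2.)

H_0 = Z,  H_1 = Z^2,  H_2 = Z.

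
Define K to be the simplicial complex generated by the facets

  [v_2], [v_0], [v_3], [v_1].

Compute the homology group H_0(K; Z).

H_0 = Z^4.

K has 4 vertices.
rank ∂_0 = 0, rank ∂_1 = 0 ⇒ b_0 = 4 − 0 − 0 = 4. So H_0 = Z^4.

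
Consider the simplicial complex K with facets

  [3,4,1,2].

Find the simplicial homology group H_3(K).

Order the vertices as 1 < 2 < 3 < 4. Listing each simplex with vertices in this order, K has dimension 3 with simplices:

  0-simplices (4): [1], [2], [3], [4]
  1-simplices (6): [1,2], [1,3], [1,4], [2,3], [2,4], [3,4]
  2-simplices (4): [1,2,3], [1,2,4], [1,3,4], [2,3,4]
  3-simplices (1): [1,2,3,4]

Hence C_0 ≅ Z^4, C_1 ≅ Z^6, C_2 ≅ Z^4, C_3 ≅ Z^1.

The boundary map ∂_1: C_1 → C_0 is given by ∂[p,q] = [q] − [p]. For instance
  ∂[3,4] = [4] − [3].
The resulting 4×6 matrix has rank 3, and its Smith normal form has invariant factors (1,1,1).

Boundary ∂_2: C_2 → C_1 sends each 2-simplex [p,q,r] to [q,r] − [p,r] + [p,q]. For instance
  ∂[1,2,4] = [2,4] − [1,4] + [1,2],
  ∂[2,3,4] = [3,4] − [2,4] + [2,3].
This gives a 6×4 integer matrix of rank 3; reducing to Smith normal form yields diagonal entries (1,1,1).

Boundary ∂_3: C_3 → C_2 sends each 3-simplex σ to the alternating sum Σ_i (−1)^i (σ with its i-th vertex removed). For instance
  ∂[1,2,3,4] = [2,3,4] − [1,3,4] + [1,2,4] − [1,2,3].
As a 4×1 matrix over Z this has rank 1, with invariant factors (1).

Now H_k = ker ∂_k / im ∂_{k+1}, so:

  H_3: rank ker ∂_3 − rank ∂_4 = (1 − 1) − 0 = 0, and there is no ∂_4, so H_3 ≅ 0.

(K is a triangulation of the 3-simplex.)

H_3 ≅ 0.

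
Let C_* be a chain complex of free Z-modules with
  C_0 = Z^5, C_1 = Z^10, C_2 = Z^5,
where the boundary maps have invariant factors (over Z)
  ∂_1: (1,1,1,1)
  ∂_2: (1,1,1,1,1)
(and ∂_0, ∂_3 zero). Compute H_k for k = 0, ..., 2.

H_0: b_0 = 5 − 0 − 4 = 1; torsion from ∂_1 factors > 1: none. So H_0 = Z.
H_1: b_1 = 10 − 4 − 5 = 1; torsion from ∂_2 factors > 1: none. So H_1 = Z.
H_2: b_2 = 5 − 5 − 0 = 0; torsion from ∂_3 factors > 1: none. So H_2 = 0.

H_0 = Z,  H_1 = Z,  H_2 = 0.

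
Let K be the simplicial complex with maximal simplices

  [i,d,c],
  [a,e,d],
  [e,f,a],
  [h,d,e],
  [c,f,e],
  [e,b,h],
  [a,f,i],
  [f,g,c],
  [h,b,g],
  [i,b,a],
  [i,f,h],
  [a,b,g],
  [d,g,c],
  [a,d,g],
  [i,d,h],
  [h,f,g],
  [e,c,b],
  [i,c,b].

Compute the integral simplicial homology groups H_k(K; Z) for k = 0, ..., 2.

H_0 ≅ Z,  H_1 ≅ Z^2,  H_2 ≅ Z.

Take the total order a < b < c < d < e < f < g < h < i on the vertex set. Then K (dimension 2) consists of the simplices:

  0-simplices (9): a, b, c, d, e, f, g, h, i
  1-simplices (27): ab, ad, ae, af, ag, ai, bc, be, bg, bh, bi, cd, ce, cf, cg, ci, de, dg, dh, di, ef, eh, fg, fh, fi, gh, hi
  2-simplices (18): abg, abi, ade, adg, aef, afi, bce, bci, beh, bgh, cdg, cdi, cef, cfg, deh, dhi, fgh, fhi

Hence C_0 ≅ Z^9, C_1 ≅ Z^27, C_2 ≅ Z^18.

∂_1: C_1 → C_0 maps an edge to its endpoints' difference, ∂[p,q] = q − p. For instance
  ∂cg = g − c.
As a 9×27 matrix over Z this has rank 8, with invariant factors (1,1,1,1,1,1,1,1).

The boundary map ∂_2: C_2 → C_1 maps a triangle to the signed sum of its edges. For instance
  ∂beh = eh − bh + be,
  ∂dhi = hi − di + dh.
The 27×18 boundary matrix has rank 17 and Smith normal form diag(1,1,1,1,1,1,1,1,1,1,1,1,1,1,1,1,1).

From H_k ≅ ker(∂_k) / im(∂_{k+1}) we obtain:

  H_0: rank C_0 − rank ∂_1 = 9 − 8 = 1, and the invariant factors of ∂_1 are all 1, so H_0 = Z.
  H_1: rank ker ∂_1 − rank ∂_2 = (27 − 8) − 17 = 2, and the invariant factors of ∂_2 are all 1, so H_1 = Z^2.
  H_2: rank ker ∂_2 − rank ∂_3 = (18 − 17) − 0 = 1, and there is no ∂_3, so H_2 = Z.

As a check, the Euler characteristic is 9 − 27 + 18 = 0, which agrees with 1 − 2 + 1 = 0.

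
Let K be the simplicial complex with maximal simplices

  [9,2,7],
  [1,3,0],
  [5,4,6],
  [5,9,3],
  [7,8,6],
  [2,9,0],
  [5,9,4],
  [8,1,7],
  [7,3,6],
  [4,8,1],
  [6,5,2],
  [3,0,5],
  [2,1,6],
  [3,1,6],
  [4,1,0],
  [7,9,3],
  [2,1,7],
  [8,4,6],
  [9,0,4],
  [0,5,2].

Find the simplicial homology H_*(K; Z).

H_0 ≅ Z,  H_1 ≅ Z ⊕ Z/2,  H_2 = 0.

Take the total order 0 < 1 < 2 < 3 < 4 < 5 < 6 < 7 < 8 < 9 on the vertex set. Then K (dimension 2) consists of the simplices:

  0-simplices (10): [0], [1], [2], [3], [4], [5], [6], [7], [8], [9]
  1-simplices (30): (30 of them)
  2-simplices (20): (20 of them)

giving chain groups C_0 ≅ Z^10, C_1 ≅ Z^30, C_2 ≅ Z^20.

The boundary map ∂_1: C_1 → C_0 sends each edge [p,q] (with p < q) to q − p. For instance
  ∂[2,5] = [5] − [2].
The resulting 10×30 matrix has rank 9, and its Smith normal form has invariant factors (1,1,1,1,1,1,1,1,1).

∂_2: C_2 → C_1 acts by ∂[p,q,r] = [q,r] − [p,r] + [p,q]. For instance
  ∂[4,5,6] = [5,6] − [4,6] + [4,5],
  ∂[0,2,9] = [2,9] − [0,9] + [0,2].
As a 30×20 matrix over Z this has rank 20, with invariant factors (1,1,1,1,1,1,1,1,1,1,1,1,1,1,1,1,1,1,1,2).

From H_k ≅ ker(∂_k) / im(∂_{k+1}) we obtain:

  H_0: rank C_0 − rank ∂_1 = 10 − 9 = 1, and the invariant factors of ∂_1 are all 1, so H_0 = Z.
  H_1: rank ker ∂_1 − rank ∂_2 = (30 − 9) − 20 = 1, and ∂_2 has invariant factor 2 > 1, so H_1 = Z ⊕ Z/2.
  H_2: rank ker ∂_2 − rank ∂_3 = (20 − 20) − 0 = 0, and there is no ∂_3, so H_2 = 0.

(K is a triangulation of the Klein bottle.)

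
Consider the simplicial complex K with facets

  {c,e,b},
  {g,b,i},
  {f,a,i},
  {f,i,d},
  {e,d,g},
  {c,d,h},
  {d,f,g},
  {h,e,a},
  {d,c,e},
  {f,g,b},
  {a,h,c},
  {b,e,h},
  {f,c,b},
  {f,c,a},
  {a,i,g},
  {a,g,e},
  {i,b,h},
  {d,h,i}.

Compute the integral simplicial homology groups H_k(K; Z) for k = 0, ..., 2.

H_0 ≅ Z,  H_1 ≅ Z ⊕ Z/2,  H_2 = 0.

Order the vertices as a < b < c < d < e < f < g < h < i. Listing each simplex with vertices in this order, K has dimension 2 with simplices:

  0-simplices (9): a, b, c, d, e, f, g, h, i
  1-simplices (27): ac, ae, af, ag, ah, ai, bc, be, bf, bg, bh, bi, cd, ce, cf, ch, de, df, dg, dh, di, eg, eh, fg, fi, gi, hi
  2-simplices (18): acf, ach, aeg, aeh, afi, agi, bce, bcf, beh, bfg, bgi, bhi, cde, cdh, deg, dfg, dfi, dhi

so the chain groups are C_0 ≅ Z^9, C_1 ≅ Z^27, C_2 ≅ Z^18.

The boundary map ∂_1: C_1 → C_0 sends each edge [p,q] (with p < q) to q − p. For instance
  ∂df = f − d.
This gives a 9×27 integer matrix of rank 8; reducing to Smith normal form yields diagonal entries (1,1,1,1,1,1,1,1).

∂_2: C_2 → C_1 acts by ∂[p,q,r] = [q,r] − [p,r] + [p,q]. For instance
  ∂dfg = fg − dg + df,
  ∂dhi = hi − di + dh.
This gives a 27×18 integer matrix of rank 18; reducing to Smith normal form yields diagonal entries (1,1,1,1,1,1,1,1,1,1,1,1,1,1,1,1,1,2).

Reading off H_k = ker ∂_k / im ∂_{k+1}:

  H_0: rank C_0 − rank ∂_1 = 9 − 8 = 1, and the invariant factors of ∂_1 are all 1, so H_0 ≅ Z.
  H_1: rank ker ∂_1 − rank ∂_2 = (27 − 8) − 18 = 1, and ∂_2 has invariant factor 2 > 1, so H_1 ≅ Z ⊕ Z/2.
  H_2: rank ker ∂_2 − rank ∂_3 = (18 − 18) − 0 = 0, and there is no ∂_3, so H_2 ≅ 0.

(K is a triangulation of the Klein bottle.)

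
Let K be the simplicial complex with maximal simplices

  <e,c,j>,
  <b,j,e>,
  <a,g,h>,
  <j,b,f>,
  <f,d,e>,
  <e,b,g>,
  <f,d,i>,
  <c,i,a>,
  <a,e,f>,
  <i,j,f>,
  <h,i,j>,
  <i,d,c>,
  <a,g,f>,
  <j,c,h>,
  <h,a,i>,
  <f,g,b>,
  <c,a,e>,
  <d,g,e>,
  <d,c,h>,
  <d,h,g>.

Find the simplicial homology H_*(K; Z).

H_0 ≅ Z,  H_1 ≅ Z ⊕ Z/2,  H_2 = 0.

We work with the vertex ordering a < b < c < d < e < f < g < h < i < j. The simplices of K, each written with vertices in increasing order, are:

  0-simplices (10): a, b, c, d, e, f, g, h, i, j
  1-simplices (30): ac, ae, af, ag, ah, ai, be, bf, bg, bj, cd, ce, ch, ci, cj, de, df, dg, dh, di, ef, eg, ej, fg, fi, fj, gh, hi, hj, ij
  2-simplices (20): ace, aci, aef, afg, agh, ahi, beg, bej, bfg, bfj, cdh, cdi, cej, chj, def, deg, dfi, dgh, fij, hij

so the chain groups are C_0 ≅ Z^10, C_1 ≅ Z^30, C_2 ≅ Z^20.

Boundary ∂_1: C_1 → C_0 is given by ∂[p,q] = [q] − [p]. For instance
  ∂ag = g − a.
The 10×30 boundary matrix has rank 9 and Smith normal form diag(1,1,1,1,1,1,1,1,1).

The boundary map ∂_2: C_2 → C_1 sends each 2-simplex [p,q,r] to [q,r] − [p,r] + [p,q]. For instance
  ∂deg = eg − dg + de,
  ∂fij = ij − fj + fi.
The resulting 30×20 matrix has rank 20, and its Smith normal form has invariant factors (1,1,1,1,1,1,1,1,1,1,1,1,1,1,1,1,1,1,1,2).

Now H_k = ker ∂_k / im ∂_{k+1}, so:

  H_0: rank C_0 − rank ∂_1 = 10 − 9 = 1, and the invariant factors of ∂_1 are all 1, so H_0 ≅ Z.
  H_1: rank ker ∂_1 − rank ∂_2 = (30 − 9) − 20 = 1, and ∂_2 has invariant factor 2 > 1, so H_1 ≅ Z ⊕ Z/2.
  H_2: rank ker ∂_2 − rank ∂_3 = (20 − 20) − 0 = 0, and there is no ∂_3, so H_2 ≅ 0.

As a check, the Euler characteristic is 10 − 30 + 20 = 0, which agrees with 1 − 1 + 0 = 0.
(K is a triangulation of the Klein bottle.)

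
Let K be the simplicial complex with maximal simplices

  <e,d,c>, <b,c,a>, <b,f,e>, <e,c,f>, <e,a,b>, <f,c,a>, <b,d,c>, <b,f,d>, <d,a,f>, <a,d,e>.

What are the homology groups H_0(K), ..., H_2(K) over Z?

H_0 ≅ Z,  H_1 ≅ Z/2,  H_2 = 0.

Fix the vertex order a < b < c < d < e < f and write every simplex with vertices in increasing order. Then dim K = 2 and the simplices of K are:

  0-simplices (6): a, b, c, d, e, f
  1-simplices (15): ab, ac, ad, ae, af, bc, bd, be, bf, cd, ce, cf, de, df, ef
  2-simplices (10): abc, abe, acf, ade, adf, bcd, bdf, bef, cde, cef

so the chain groups are C_0 ≅ Z^6, C_1 ≅ Z^15, C_2 ≅ Z^10.

Boundary ∂_1: C_1 → C_0 maps an edge to its endpoints' difference, ∂[p,q] = q − p. For instance
  ∂bc = c − b.
As a 6×15 matrix over Z this has rank 5, with invariant factors (1,1,1,1,1).

The boundary map ∂_2: C_2 → C_1 sends each 2-simplex [p,q,r] to [q,r] − [p,r] + [p,q]. For instance
  ∂ade = de − ae + ad,
  ∂cde = de − ce + cd.
The 15×10 boundary matrix has rank 10 and Smith normal form diag(1,1,1,1,1,1,1,1,1,2).

Reading off H_k = ker ∂_k / im ∂_{k+1}:

  H_0: rank C_0 − rank ∂_1 = 6 − 5 = 1, and the invariant factors of ∂_1 are all 1, so H_0 = Z.
  H_1: rank ker ∂_1 − rank ∂_2 = (15 − 5) − 10 = 0, and ∂_2 has invariant factor 2 > 1, so H_1 = Z/2.
  H_2: rank ker ∂_2 − rank ∂_3 = (10 − 10) − 0 = 0, and there is no ∂_3, so H_2 = 0.

As a check, the Euler characteristic is 6 − 15 + 10 = 1, which agrees with 1 − 0 + 0 = 1.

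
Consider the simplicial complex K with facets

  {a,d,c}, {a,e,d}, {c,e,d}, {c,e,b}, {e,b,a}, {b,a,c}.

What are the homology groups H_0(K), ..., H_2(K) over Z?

H_0 ≅ Z,  H_1 = 0,  H_2 ≅ Z.

Fix the vertex order a < b < c < d < e and write every simplex with vertices in increasing order. Then dim K = 2 and the simplices of K are:

  0-simplices (5): a, b, c, d, e
  1-simplices (9): ab, ac, ad, ae, bc, be, cd, ce, de
  2-simplices (6): abc, abe, acd, ade, bce, cde

so the chain groups are C_0 ≅ Z^5, C_1 ≅ Z^9, C_2 ≅ Z^6.

The boundary map ∂_1: C_1 → C_0 maps an edge to its endpoints' difference, ∂[p,q] = q − p. For instance
  ∂bc = c − b.
The resulting 5×9 matrix has rank 4, and its Smith normal form has invariant factors (1,1,1,1).

The boundary map ∂_2: C_2 → C_1 maps a triangle to the signed sum of its edges. For instance
  ∂cde = de − ce + cd,
  ∂ade = de − ae + ad.
The resulting 9×6 matrix has rank 5, and its Smith normal form has invariant factors (1,1,1,1,1).

Reading off H_k = ker ∂_k / im ∂_{k+1}:

  H_0: rank C_0 − rank ∂_1 = 5 − 4 = 1, and the invariant factors of ∂_1 are all 1, so H_0 = Z.
  H_1: rank ker ∂_1 − rank ∂_2 = (9 − 4) − 5 = 0, and the invariant factors of ∂_2 are all 1, so H_1 = 0.
  H_2: rank ker ∂_2 − rank ∂_3 = (6 − 5) − 0 = 1, and there is no ∂_3, so H_2 = Z.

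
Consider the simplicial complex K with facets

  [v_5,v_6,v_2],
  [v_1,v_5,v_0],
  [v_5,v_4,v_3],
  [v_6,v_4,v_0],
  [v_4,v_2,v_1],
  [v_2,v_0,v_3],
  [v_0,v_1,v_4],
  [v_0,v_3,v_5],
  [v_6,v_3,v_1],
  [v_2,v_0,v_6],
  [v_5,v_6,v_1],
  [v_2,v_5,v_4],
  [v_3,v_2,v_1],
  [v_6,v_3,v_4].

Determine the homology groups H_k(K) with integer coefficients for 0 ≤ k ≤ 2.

Order the vertices as v_0 < v_1 < v_2 < v_3 < v_4 < v_5 < v_6. Listing each simplex with vertices in this order, K has dimension 2 with simplices:

  0-simplices (7): [v_0], [v_1], [v_2], [v_3], [v_4], [v_5], [v_6]
  1-simplices (21): (21 of them)
  2-simplices (14): (14 of them)

so the chain groups are C_0 ≅ Z^7, C_1 ≅ Z^21, C_2 ≅ Z^14.

∂_1: C_1 → C_0 sends each edge [p,q] (with p < q) to q − p. For instance
  ∂[v_4,v_5] = [v_5] − [v_4].
As a 7×21 matrix over Z this has rank 6, with invariant factors (1,1,1,1,1,1).

∂_2: C_2 → C_1 maps a triangle to the signed sum of its edges. For instance
  ∂[v_1,v_5,v_6] = [v_5,v_6] − [v_1,v_6] + [v_1,v_5],
  ∂[v_0,v_3,v_5] = [v_3,v_5] − [v_0,v_5] + [v_0,v_3].
The 21×14 boundary matrix has rank 13 and Smith normal form diag(1,1,1,1,1,1,1,1,1,1,1,1,1).

From H_k ≅ ker(∂_k) / im(∂_{k+1}) we obtain:

  H_0: rank C_0 − rank ∂_1 = 7 − 6 = 1, and the invariant factors of ∂_1 are all 1, so H_0 = Z.
  H_1: rank ker ∂_1 − rank ∂_2 = (21 − 6) − 13 = 2, and the invariant factors of ∂_2 are all 1, so H_1 = Z^2.
  H_2: rank ker ∂_2 − rank ∂_3 = (14 − 13) − 0 = 1, and there is no ∂_3, so H_2 = Z.

As a check, the Euler characteristic is 7 − 21 + 14 = 0, which agrees with 1 − 2 + 1 = 0.

H_0 ≅ Z,  H_1 ≅ Z^2,  H_2 ≅ Z.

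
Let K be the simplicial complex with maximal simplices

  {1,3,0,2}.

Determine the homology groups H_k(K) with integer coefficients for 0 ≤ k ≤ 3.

Take the total order 0 < 1 < 2 < 3 on the vertex set. Then K (dimension 3) consists of the simplices:

  0-simplices (4): [0], [1], [2], [3]
  1-simplices (6): [0,1], [0,2], [0,3], [1,2], [1,3], [2,3]
  2-simplices (4): [0,1,2], [0,1,3], [0,2,3], [1,2,3]
  3-simplices (1): [0,1,2,3]

so the chain groups are C_0 ≅ Z^4, C_1 ≅ Z^6, C_2 ≅ Z^4, C_3 ≅ Z^1.

Boundary ∂_1: C_1 → C_0 maps an edge to its endpoints' difference, ∂[p,q] = q − p.
The resulting 4×6 matrix has rank 3, and its Smith normal form has invariant factors (1,1,1).

The boundary map ∂_2: C_2 → C_1 sends each 2-simplex [p,q,r] to [q,r] − [p,r] + [p,q]. For instance
  ∂[0,1,3] = [1,3] − [0,3] + [0,1],
  ∂[1,2,3] = [2,3] − [1,3] + [1,2].
The 6×4 boundary matrix has rank 3 and Smith normal form diag(1,1,1).

Boundary ∂_3: C_3 → C_2 sends each 3-simplex σ to the alternating sum Σ_i (−1)^i (σ with its i-th vertex removed). For instance
  ∂[0,1,2,3] = [1,2,3] − [0,2,3] + [0,1,3] − [0,1,2].
This gives a 4×1 integer matrix of rank 1; reducing to Smith normal form yields diagonal entries (1).

Reading off H_k = ker ∂_k / im ∂_{k+1}:

  H_0: rank C_0 − rank ∂_1 = 4 − 3 = 1, and the invariant factors of ∂_1 are all 1, so H_0 = Z.
  H_1: rank ker ∂_1 − rank ∂_2 = (6 − 3) − 3 = 0, and the invariant factors of ∂_2 are all 1, so H_1 = 0.
  H_2: rank ker ∂_2 − rank ∂_3 = (4 − 3) − 1 = 0, and the invariant factors of ∂_3 are all 1, so H_2 = 0.
  H_3: rank ker ∂_3 − rank ∂_4 = (1 − 1) − 0 = 0, and there is no ∂_4, so H_3 = 0.

H_0 = Z,  H_1 = 0,  H_2 = 0,  H_3 = 0.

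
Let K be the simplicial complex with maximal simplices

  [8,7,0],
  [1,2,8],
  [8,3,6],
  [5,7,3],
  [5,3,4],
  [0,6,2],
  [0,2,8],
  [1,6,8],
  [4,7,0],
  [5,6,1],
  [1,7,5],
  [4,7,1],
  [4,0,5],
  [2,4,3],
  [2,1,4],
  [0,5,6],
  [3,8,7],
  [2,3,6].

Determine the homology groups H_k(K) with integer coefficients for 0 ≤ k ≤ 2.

H_0 = Z,  H_1 = Z ⊕ Z_2,  H_2 = 0.

Fix the vertex order 0 < 1 < 2 < 3 < 4 < 5 < 6 < 7 < 8 and write every simplex with vertices in increasing order. Then dim K = 2 and the simplices of K are:

  0-simplices (9): [0], [1], [2], [3], [4], [5], [6], [7], [8]
  1-simplices (27): (27 of them)
  2-simplices (18): [0,2,6], [0,2,8], [0,4,5], [0,4,7], [0,5,6], [0,7,8], [1,2,4], [1,2,8], [1,4,7], [1,5,6], [1,5,7], [1,6,8], [2,3,4], [2,3,6], [3,4,5], [3,5,7], [3,6,8], [3,7,8]

Hence C_0 ≅ Z^9, C_1 ≅ Z^27, C_2 ≅ Z^18.

Boundary ∂_1: C_1 → C_0 sends each edge [p,q] (with p < q) to q − p. For instance
  ∂[1,5] = [5] − [1].
This gives a 9×27 integer matrix of rank 8; reducing to Smith normal form yields diagonal entries (1,1,1,1,1,1,1,1).

The boundary map ∂_2: C_2 → C_1 maps a triangle to the signed sum of its edges. For instance
  ∂[0,2,6] = [2,6] − [0,6] + [0,2],
  ∂[2,3,4] = [3,4] − [2,4] + [2,3].
This gives a 27×18 integer matrix of rank 18; reducing to Smith normal form yields diagonal entries (1,1,1,1,1,1,1,1,1,1,1,1,1,1,1,1,1,2).

Now H_k = ker ∂_k / im ∂_{k+1}, so:

  H_0: rank C_0 − rank ∂_1 = 9 − 8 = 1, and the invariant factors of ∂_1 are all 1, so H_0 = Z.
  H_1: rank ker ∂_1 − rank ∂_2 = (27 − 8) − 18 = 1, and ∂_2 has invariant factor 2 > 1, so H_1 = Z ⊕ Z_2.
  H_2: rank ker ∂_2 − rank ∂_3 = (18 − 18) − 0 = 0, and there is no ∂_3, so H_2 = 0.

As a check, the Euler characteristic is 9 − 27 + 18 = 0, which agrees with 1 − 1 + 0 = 0.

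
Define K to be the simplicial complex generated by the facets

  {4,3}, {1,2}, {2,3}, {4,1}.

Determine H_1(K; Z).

Fix the vertex order 1 < 2 < 3 < 4 and write every simplex with vertices in increasing order. Then dim K = 1 and the simplices of K are:

  0-simplices (4): [1], [2], [3], [4]
  1-simplices (4): [1,2], [1,4], [2,3], [3,4]

so the chain groups are C_0 ≅ Z^4, C_1 ≅ Z^4.

∂_1: C_1 → C_0 maps an edge to its endpoints' difference, ∂[p,q] = q − p.
The resulting 4×4 matrix has rank 3, and its Smith normal form has invariant factors (1,1,1).

Computing H_k = (kernel of ∂_k) / (image of ∂_{k+1}):

  H_1: rank ker ∂_1 − rank ∂_2 = (4 − 3) − 0 = 1, and there is no ∂_2, so H_1 ≅ Z.

(K is a triangulation of the circle S^1.)

H_1 ≅ Z.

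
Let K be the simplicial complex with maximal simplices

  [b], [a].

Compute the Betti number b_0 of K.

We work with the vertex ordering a < b. The simplices of K, each written with vertices in increasing order, are:

  0-simplices (2): a, b

giving chain groups C_0 ≅ Z^2.

Computing H_k = (kernel of ∂_k) / (image of ∂_{k+1}):

  H_0: rank C_0 − rank ∂_1 = 2 − 0 = 2, and there is no ∂_1, so H_0 ≅ Z^2.

(K is a triangulation of a set of 2 points.)

Hence the Betti numbers are b_0 = 2.

b_0 = 2.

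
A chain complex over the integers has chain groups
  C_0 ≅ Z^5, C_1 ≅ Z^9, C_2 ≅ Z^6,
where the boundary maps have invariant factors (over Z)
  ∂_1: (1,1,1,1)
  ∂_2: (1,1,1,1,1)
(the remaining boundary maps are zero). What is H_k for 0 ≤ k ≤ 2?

H_0: b_0 = 5 − 0 − 4 = 1; torsion from ∂_1 factors > 1: none. So H_0 = Z.
H_1: b_1 = 9 − 4 − 5 = 0; torsion from ∂_2 factors > 1: none. So H_1 = 0.
H_2: b_2 = 6 − 5 − 0 = 1; torsion from ∂_3 factors > 1: none. So H_2 = Z.

H_0 = Z,  H_1 = 0,  H_2 = Z.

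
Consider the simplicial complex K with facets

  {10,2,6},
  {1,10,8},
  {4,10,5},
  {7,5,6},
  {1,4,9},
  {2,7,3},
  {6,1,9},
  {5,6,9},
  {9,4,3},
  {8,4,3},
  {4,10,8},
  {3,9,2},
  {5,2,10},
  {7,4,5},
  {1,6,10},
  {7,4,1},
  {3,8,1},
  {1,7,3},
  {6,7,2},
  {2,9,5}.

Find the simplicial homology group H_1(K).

H_1 ≅ Z ⊕ Z_2.

Order the vertices as 1 < 2 < 3 < 4 < 5 < 6 < 7 < 8 < 9 < 10. Listing each simplex with vertices in this order, K has dimension 2 with simplices:

  0-simplices (10): [1], [2], [3], [4], [5], [6], [7], [8], [9], [10]
  1-simplices (30): (30 of them)
  2-simplices (20): (20 of them)

Hence C_0 ≅ Z^10, C_1 ≅ Z^30, C_2 ≅ Z^20.

The boundary map ∂_1: C_1 → C_0 maps an edge to its endpoints' difference, ∂[p,q] = q − p.
The resulting 10×30 matrix has rank 9, and its Smith normal form has invariant factors (1,1,1,1,1,1,1,1,1).

∂_2: C_2 → C_1 sends each 2-simplex [p,q,r] to [q,r] − [p,r] + [p,q]. For instance
  ∂[4,5,10] = [5,10] − [4,10] + [4,5],
  ∂[2,5,9] = [5,9] − [2,9] + [2,5].
The 30×20 boundary matrix has rank 20 and Smith normal form diag(1,1,1,1,1,1,1,1,1,1,1,1,1,1,1,1,1,1,1,2).

Now H_k = ker ∂_k / im ∂_{k+1}, so:

  H_1: rank ker ∂_1 − rank ∂_2 = (30 − 9) − 20 = 1, and ∂_2 has invariant factor 2 > 1, so H_1 = Z ⊕ Z_2.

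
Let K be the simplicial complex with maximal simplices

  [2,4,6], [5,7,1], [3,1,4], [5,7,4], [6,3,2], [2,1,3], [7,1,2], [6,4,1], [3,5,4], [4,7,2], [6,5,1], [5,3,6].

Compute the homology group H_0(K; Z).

Take the total order 1 < 2 < 3 < 4 < 5 < 6 < 7 on the vertex set. Then K (dimension 2) consists of the simplices:

  0-simplices (7): [1], [2], [3], [4], [5], [6], [7]
  1-simplices (18): [1,2], [1,3], [1,4], [1,5], [1,6], [1,7], [2,3], [2,4], [2,6], [2,7], [3,4], [3,5], [3,6], [4,5], [4,6], [4,7], [5,6], [5,7]
  2-simplices (12): [1,2,3], [1,2,7], [1,3,4], [1,4,6], [1,5,6], [1,5,7], [2,3,6], [2,4,6], [2,4,7], [3,4,5], [3,5,6], [4,5,7]

so the chain groups are C_0 ≅ Z^7, C_1 ≅ Z^18, C_2 ≅ Z^12.

∂_1: C_1 → C_0 maps an edge to its endpoints' difference, ∂[p,q] = q − p. For instance
  ∂[4,6] = [6] − [4].
The 7×18 boundary matrix has rank 6 and Smith normal form diag(1,1,1,1,1,1).

The boundary map ∂_2: C_2 → C_1 maps a triangle to the signed sum of its edges. For instance
  ∂[3,4,5] = [4,5] − [3,5] + [3,4],
  ∂[3,5,6] = [5,6] − [3,6] + [3,5].
As a 18×12 matrix over Z this has rank 12, with invariant factors (1,1,1,1,1,1,1,1,1,1,1,2).

From H_k ≅ ker(∂_k) / im(∂_{k+1}) we obtain:

  H_0: rank C_0 − rank ∂_1 = 7 − 6 = 1, and the invariant factors of ∂_1 are all 1, so H_0 ≅ Z.

H_0 ≅ Z.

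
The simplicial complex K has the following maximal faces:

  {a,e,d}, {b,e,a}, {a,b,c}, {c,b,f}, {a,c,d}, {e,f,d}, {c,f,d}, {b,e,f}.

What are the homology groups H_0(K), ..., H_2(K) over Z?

H_0 ≅ Z,  H_1 = 0,  H_2 ≅ Z.

Take the total order a < b < c < d < e < f on the vertex set. Then K (dimension 2) consists of the simplices:

  0-simplices (6): a, b, c, d, e, f
  1-simplices (12): ab, ac, ad, ae, bc, be, bf, cd, cf, de, df, ef
  2-simplices (8): abc, abe, acd, ade, bcf, bef, cdf, def

giving chain groups C_0 ≅ Z^6, C_1 ≅ Z^12, C_2 ≅ Z^8.

∂_1: C_1 → C_0 is given by ∂[p,q] = [q] − [p]. For instance
  ∂ac = c − a.
This gives a 6×12 integer matrix of rank 5; reducing to Smith normal form yields diagonal entries (1,1,1,1,1).

The boundary map ∂_2: C_2 → C_1 maps a triangle to the signed sum of its edges. For instance
  ∂cdf = df − cf + cd,
  ∂def = ef − df + de.
The 12×8 boundary matrix has rank 7 and Smith normal form diag(1,1,1,1,1,1,1).

Reading off H_k = ker ∂_k / im ∂_{k+1}:

  H_0: rank C_0 − rank ∂_1 = 6 − 5 = 1, and the invariant factors of ∂_1 are all 1, so H_0 ≅ Z.
  H_1: rank ker ∂_1 − rank ∂_2 = (12 − 5) − 7 = 0, and the invariant factors of ∂_2 are all 1, so H_1 ≅ 0.
  H_2: rank ker ∂_2 − rank ∂_3 = (8 − 7) − 0 = 1, and there is no ∂_3, so H_2 ≅ Z.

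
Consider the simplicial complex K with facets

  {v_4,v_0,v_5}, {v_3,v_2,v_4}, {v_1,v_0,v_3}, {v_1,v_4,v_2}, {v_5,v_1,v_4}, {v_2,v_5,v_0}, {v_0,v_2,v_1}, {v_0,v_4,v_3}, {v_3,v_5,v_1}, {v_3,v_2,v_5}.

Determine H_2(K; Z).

H_2 ≅ 0.

Take the total order v_0 < v_1 < v_2 < v_3 < v_4 < v_5 on the vertex set. Then K (dimension 2) consists of the simplices:

  0-simplices (6): [v_0], [v_1], [v_2], [v_3], [v_4], [v_5]
  1-simplices (15): (15 of them)
  2-simplices (10): [v_0,v_1,v_2], [v_0,v_1,v_3], [v_0,v_2,v_5], [v_0,v_3,v_4], [v_0,v_4,v_5], [v_1,v_2,v_4], [v_1,v_3,v_5], [v_1,v_4,v_5], [v_2,v_3,v_4], [v_2,v_3,v_5]

so the chain groups are C_0 ≅ Z^6, C_1 ≅ Z^15, C_2 ≅ Z^10.

Boundary ∂_1: C_1 → C_0 sends each edge [p,q] (with p < q) to q − p.
The 6×15 boundary matrix has rank 5 and Smith normal form diag(1,1,1,1,1).

The boundary map ∂_2: C_2 → C_1 maps a triangle to the signed sum of its edges. For instance
  ∂[v_1,v_4,v_5] = [v_4,v_5] − [v_1,v_5] + [v_1,v_4],
  ∂[v_1,v_3,v_5] = [v_3,v_5] − [v_1,v_5] + [v_1,v_3].
The resulting 15×10 matrix has rank 10, and its Smith normal form has invariant factors (1,1,1,1,1,1,1,1,1,2).

Now H_k = ker ∂_k / im ∂_{k+1}, so:

  H_2: rank ker ∂_2 − rank ∂_3 = (10 − 10) − 0 = 0, and there is no ∂_3, so H_2 ≅ 0.

(K is a triangulation of the real projective plane RP^2.)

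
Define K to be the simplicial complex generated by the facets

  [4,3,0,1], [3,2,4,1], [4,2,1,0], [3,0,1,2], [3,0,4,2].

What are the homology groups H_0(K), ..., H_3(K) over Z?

H_0 ≅ Z,  H_1 = 0,  H_2 = 0,  H_3 ≅ Z.

We work with the vertex ordering 0 < 1 < 2 < 3 < 4. The simplices of K, each written with vertices in increasing order, are:

  0-simplices (5): [0], [1], [2], [3], [4]
  1-simplices (10): [0,1], [0,2], [0,3], [0,4], [1,2], [1,3], [1,4], [2,3], [2,4], [3,4]
  2-simplices (10): [0,1,2], [0,1,3], [0,1,4], [0,2,3], [0,2,4], [0,3,4], [1,2,3], [1,2,4], [1,3,4], [2,3,4]
  3-simplices (5): [0,1,2,3], [0,1,2,4], [0,1,3,4], [0,2,3,4], [1,2,3,4]

giving chain groups C_0 ≅ Z^5, C_1 ≅ Z^10, C_2 ≅ Z^10, C_3 ≅ Z^5.

∂_1: C_1 → C_0 is given by ∂[p,q] = [q] − [p]. For instance
  ∂[1,4] = [4] − [1].
As a 5×10 matrix over Z this has rank 4, with invariant factors (1,1,1,1).

Boundary ∂_2: C_2 → C_1 acts by ∂[p,q,r] = [q,r] − [p,r] + [p,q]. For instance
  ∂[1,3,4] = [3,4] − [1,4] + [1,3],
  ∂[0,3,4] = [3,4] − [0,4] + [0,3].
The resulting 10×10 matrix has rank 6, and its Smith normal form has invariant factors (1,1,1,1,1,1).

The boundary map ∂_3: C_3 → C_2 sends each 3-simplex σ to the alternating sum Σ_i (−1)^i (σ with its i-th vertex removed). For instance
  ∂[0,1,3,4] = [1,3,4] − [0,3,4] + [0,1,4] − [0,1,3],
  ∂[0,1,2,3] = [1,2,3] − [0,2,3] + [0,1,3] − [0,1,2].
This gives a 10×5 integer matrix of rank 4; reducing to Smith normal form yields diagonal entries (1,1,1,1).

From H_k ≅ ker(∂_k) / im(∂_{k+1}) we obtain:

  H_0: rank C_0 − rank ∂_1 = 5 − 4 = 1, and the invariant factors of ∂_1 are all 1, so H_0 = Z.
  H_1: rank ker ∂_1 − rank ∂_2 = (10 − 4) − 6 = 0, and the invariant factors of ∂_2 are all 1, so H_1 = 0.
  H_2: rank ker ∂_2 − rank ∂_3 = (10 − 6) − 4 = 0, and the invariant factors of ∂_3 are all 1, so H_2 = 0.
  H_3: rank ker ∂_3 − rank ∂_4 = (5 − 4) − 0 = 1, and there is no ∂_4, so H_3 = Z.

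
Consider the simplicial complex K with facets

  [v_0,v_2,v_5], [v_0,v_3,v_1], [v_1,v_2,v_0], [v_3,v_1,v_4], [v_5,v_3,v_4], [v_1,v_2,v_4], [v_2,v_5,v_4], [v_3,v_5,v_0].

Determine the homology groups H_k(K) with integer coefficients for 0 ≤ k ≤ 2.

Take the total order v_0 < v_1 < v_2 < v_3 < v_4 < v_5 on the vertex set. Then K (dimension 2) consists of the simplices:

  0-simplices (6): [v_0], [v_1], [v_2], [v_3], [v_4], [v_5]
  1-simplices (12): [v_0,v_1], [v_0,v_2], [v_0,v_3], [v_0,v_5], [v_1,v_2], [v_1,v_3], [v_1,v_4], [v_2,v_4], [v_2,v_5], [v_3,v_4], [v_3,v_5], [v_4,v_5]
  2-simplices (8): [v_0,v_1,v_2], [v_0,v_1,v_3], [v_0,v_2,v_5], [v_0,v_3,v_5], [v_1,v_2,v_4], [v_1,v_3,v_4], [v_2,v_4,v_5], [v_3,v_4,v_5]

Hence C_0 ≅ Z^6, C_1 ≅ Z^12, C_2 ≅ Z^8.

Boundary ∂_1: C_1 → C_0 maps an edge to its endpoints' difference, ∂[p,q] = q − p.
As a 6×12 matrix over Z this has rank 5, with invariant factors (1,1,1,1,1).

Boundary ∂_2: C_2 → C_1 maps a triangle to the signed sum of its edges. For instance
  ∂[v_0,v_1,v_2] = [v_1,v_2] − [v_0,v_2] + [v_0,v_1],
  ∂[v_1,v_3,v_4] = [v_3,v_4] − [v_1,v_4] + [v_1,v_3].
The 12×8 boundary matrix has rank 7 and Smith normal form diag(1,1,1,1,1,1,1).

Reading off H_k = ker ∂_k / im ∂_{k+1}:

  H_0: rank C_0 − rank ∂_1 = 6 − 5 = 1, and the invariant factors of ∂_1 are all 1, so H_0 = Z.
  H_1: rank ker ∂_1 − rank ∂_2 = (12 − 5) − 7 = 0, and the invariant factors of ∂_2 are all 1, so H_1 = 0.
  H_2: rank ker ∂_2 − rank ∂_3 = (8 − 7) − 0 = 1, and there is no ∂_3, so H_2 = Z.

H_0 ≅ Z,  H_1 = 0,  H_2 ≅ Z.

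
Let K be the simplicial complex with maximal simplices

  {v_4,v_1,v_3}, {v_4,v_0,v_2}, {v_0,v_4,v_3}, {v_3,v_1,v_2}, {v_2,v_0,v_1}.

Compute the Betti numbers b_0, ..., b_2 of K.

b_0 = 1, b_1 = 1, b_2 = 0.

Fix the vertex order v_0 < v_1 < v_2 < v_3 < v_4 and write every simplex with vertices in increasing order. Then dim K = 2 and the simplices of K are:

  0-simplices (5): [v_0], [v_1], [v_2], [v_3], [v_4]
  1-simplices (10): [v_0,v_1], [v_0,v_2], [v_0,v_3], [v_0,v_4], [v_1,v_2], [v_1,v_3], [v_1,v_4], [v_2,v_3], [v_2,v_4], [v_3,v_4]
  2-simplices (5): [v_0,v_1,v_2], [v_0,v_2,v_4], [v_0,v_3,v_4], [v_1,v_2,v_3], [v_1,v_3,v_4]

Hence C_0 ≅ Z^5, C_1 ≅ Z^10, C_2 ≅ Z^5.

The boundary map ∂_1: C_1 → C_0 is given by ∂[p,q] = [q] − [p]. For instance
  ∂[v_3,v_4] = [v_4] − [v_3].
As a 5×10 matrix over Z this has rank 4, with invariant factors (1,1,1,1).

∂_2: C_2 → C_1 sends each 2-simplex [p,q,r] to [q,r] − [p,r] + [p,q]. For instance
  ∂[v_0,v_1,v_2] = [v_1,v_2] − [v_0,v_2] + [v_0,v_1],
  ∂[v_0,v_3,v_4] = [v_3,v_4] − [v_0,v_4] + [v_0,v_3].
As a 10×5 matrix over Z this has rank 5, with invariant factors (1,1,1,1,1).

Computing H_k = (kernel of ∂_k) / (image of ∂_{k+1}):

  H_0: rank C_0 − rank ∂_1 = 5 − 4 = 1, and the invariant factors of ∂_1 are all 1, so H_0 ≅ Z.
  H_1: rank ker ∂_1 − rank ∂_2 = (10 − 4) − 5 = 1, and the invariant factors of ∂_2 are all 1, so H_1 ≅ Z.
  H_2: rank ker ∂_2 − rank ∂_3 = (5 − 5) − 0 = 0, and there is no ∂_3, so H_2 ≅ 0.

(K is a triangulation of the Möbius band.)

Hence the Betti numbers are b_0 = 1, b_1 = 1, b_2 = 0.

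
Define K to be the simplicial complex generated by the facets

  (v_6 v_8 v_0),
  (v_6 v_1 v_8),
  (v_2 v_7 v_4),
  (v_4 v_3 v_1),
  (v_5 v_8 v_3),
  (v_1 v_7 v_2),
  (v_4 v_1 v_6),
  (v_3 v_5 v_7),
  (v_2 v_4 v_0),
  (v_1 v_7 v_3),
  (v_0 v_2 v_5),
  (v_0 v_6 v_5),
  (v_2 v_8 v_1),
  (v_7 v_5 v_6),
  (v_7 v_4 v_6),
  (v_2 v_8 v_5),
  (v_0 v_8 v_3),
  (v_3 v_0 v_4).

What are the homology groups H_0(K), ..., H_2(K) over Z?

H_0 ≅ Z,  H_1 ≅ Z ⊕ Z/2Z,  H_2 = 0.

We work with the vertex ordering v_0 < v_1 < v_2 < v_3 < v_4 < v_5 < v_6 < v_7 < v_8. The simplices of K, each written with vertices in increasing order, are:

  0-simplices (9): [v_0], [v_1], [v_2], [v_3], [v_4], [v_5], [v_6], [v_7], [v_8]
  1-simplices (27): (27 of them)
  2-simplices (18): (18 of them)

so the chain groups are C_0 ≅ Z^9, C_1 ≅ Z^27, C_2 ≅ Z^18.

∂_1: C_1 → C_0 maps an edge to its endpoints' difference, ∂[p,q] = q − p.
This gives a 9×27 integer matrix of rank 8; reducing to Smith normal form yields diagonal entries (1,1,1,1,1,1,1,1).

The boundary map ∂_2: C_2 → C_1 acts by ∂[p,q,r] = [q,r] − [p,r] + [p,q]. For instance
  ∂[v_1,v_3,v_4] = [v_3,v_4] − [v_1,v_4] + [v_1,v_3],
  ∂[v_1,v_6,v_8] = [v_6,v_8] − [v_1,v_8] + [v_1,v_6].
As a 27×18 matrix over Z this has rank 18, with invariant factors (1,1,1,1,1,1,1,1,1,1,1,1,1,1,1,1,1,2).

From H_k ≅ ker(∂_k) / im(∂_{k+1}) we obtain:

  H_0: rank C_0 − rank ∂_1 = 9 − 8 = 1, and the invariant factors of ∂_1 are all 1, so H_0 = Z.
  H_1: rank ker ∂_1 − rank ∂_2 = (27 − 8) − 18 = 1, and ∂_2 has invariant factor 2 > 1, so H_1 = Z ⊕ Z/2Z.
  H_2: rank ker ∂_2 − rank ∂_3 = (18 − 18) − 0 = 0, and there is no ∂_3, so H_2 = 0.

As a check, the Euler characteristic is 9 − 27 + 18 = 0, which agrees with 1 − 1 + 0 = 0.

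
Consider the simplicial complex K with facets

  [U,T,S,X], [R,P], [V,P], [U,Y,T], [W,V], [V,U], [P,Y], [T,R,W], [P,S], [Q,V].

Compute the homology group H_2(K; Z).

H_2 ≅ 0.

We work with the vertex ordering P < Q < R < S < T < U < V < W < X < Y. The simplices of K, each written with vertices in increasing order, are:

  0-simplices (10): P, Q, R, S, T, U, V, W, X, Y
  1-simplices (18): PR, PS, PV, PY, QV, RT, RW, ST, SU, SX, TU, TW, TX, TY, UV, UX, UY, VW
  2-simplices (6): RTW, STU, STX, SUX, TUX, TUY
  3-simplices (1): STUX

Hence C_0 ≅ Z^10, C_1 ≅ Z^18, C_2 ≅ Z^6, C_3 ≅ Z^1.

Boundary ∂_1: C_1 → C_0 is given by ∂[p,q] = [q] − [p].
This gives a 10×18 integer matrix of rank 9; reducing to Smith normal form yields diagonal entries (1,1,1,1,1,1,1,1,1).

Boundary ∂_2: C_2 → C_1 maps a triangle to the signed sum of its edges. For instance
  ∂TUY = UY − TY + TU,
  ∂RTW = TW − RW + RT.
As a 18×6 matrix over Z this has rank 5, with invariant factors (1,1,1,1,1).

Boundary ∂_3: C_3 → C_2 sends each 3-simplex σ to the alternating sum Σ_i (−1)^i (σ with its i-th vertex removed). For instance
  ∂STUX = TUX − SUX + STX − STU.
As a 6×1 matrix over Z this has rank 1, with invariant factors (1).

Reading off H_k = ker ∂_k / im ∂_{k+1}:

  H_2: rank ker ∂_2 − rank ∂_3 = (6 − 5) − 1 = 0, and the invariant factors of ∂_3 are all 1, so H_2 = 0.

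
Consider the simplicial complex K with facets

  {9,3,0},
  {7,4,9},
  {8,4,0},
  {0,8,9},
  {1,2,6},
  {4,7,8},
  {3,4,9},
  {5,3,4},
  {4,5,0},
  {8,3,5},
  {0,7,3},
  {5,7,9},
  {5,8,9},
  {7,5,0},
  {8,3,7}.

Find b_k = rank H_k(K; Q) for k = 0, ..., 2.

b_0 = 2, b_1 = 2, b_2 = 1.

Take the total order 0 < 1 < 2 < 3 < 4 < 5 < 6 < 7 < 8 < 9 on the vertex set. Then K (dimension 2) consists of the simplices:

  0-simplices (10): [0], [1], [2], [3], [4], [5], [6], [7], [8], [9]
  1-simplices (24): (24 of them)
  2-simplices (15): [0,3,7], [0,3,9], [0,4,5], [0,4,8], [0,5,7], [0,8,9], [1,2,6], [3,4,5], [3,4,9], [3,5,8], [3,7,8], [4,7,8], [4,7,9], [5,7,9], [5,8,9]

so the chain groups are C_0 ≅ Z^10, C_1 ≅ Z^24, C_2 ≅ Z^15.

The boundary map ∂_1: C_1 → C_0 is given by ∂[p,q] = [q] − [p]. For instance
  ∂[7,9] = [9] − [7].
The resulting 10×24 matrix has rank 8, and its Smith normal form has invariant factors (1,1,1,1,1,1,1,1).

Boundary ∂_2: C_2 → C_1 sends each 2-simplex [p,q,r] to [q,r] − [p,r] + [p,q]. For instance
  ∂[0,3,7] = [3,7] − [0,7] + [0,3],
  ∂[3,4,9] = [4,9] − [3,9] + [3,4].
The resulting 24×15 matrix has rank 14, and its Smith normal form has invariant factors (1,1,1,1,1,1,1,1,1,1,1,1,1,1).

Now H_k = ker ∂_k / im ∂_{k+1}, so:

  H_0: rank C_0 − rank ∂_1 = 10 − 8 = 2, and the invariant factors of ∂_1 are all 1, so H_0 ≅ Z^2.
  H_1: rank ker ∂_1 − rank ∂_2 = (24 − 8) − 14 = 2, and the invariant factors of ∂_2 are all 1, so H_1 ≅ Z^2.
  H_2: rank ker ∂_2 − rank ∂_3 = (15 − 14) − 0 = 1, and there is no ∂_3, so H_2 ≅ Z.

Hence the Betti numbers are b_0 = 2, b_1 = 2, b_2 = 1.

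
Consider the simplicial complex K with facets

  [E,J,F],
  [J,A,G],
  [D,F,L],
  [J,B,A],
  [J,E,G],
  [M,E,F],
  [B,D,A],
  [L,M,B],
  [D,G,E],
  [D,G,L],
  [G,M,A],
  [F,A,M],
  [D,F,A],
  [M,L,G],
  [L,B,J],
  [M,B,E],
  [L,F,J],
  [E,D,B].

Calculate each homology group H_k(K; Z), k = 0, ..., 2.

Take the total order A < B < D < E < F < G < J < L < M on the vertex set. Then K (dimension 2) consists of the simplices:

  0-simplices (9): A, B, D, E, F, G, J, L, M
  1-simplices (27): AB, AD, AF, AG, AJ, AM, BD, BE, BJ, BL, BM, DE, DF, DG, DL, EF, EG, EJ, EM, FJ, FL, FM, GJ, GL, GM, JL, LM
  2-simplices (18): ABD, ABJ, ADF, AFM, AGJ, AGM, BDE, BEM, BJL, BLM, DEG, DFL, DGL, EFJ, EFM, EGJ, FJL, GLM

giving chain groups C_0 ≅ Z^9, C_1 ≅ Z^27, C_2 ≅ Z^18.

∂_1: C_1 → C_0 maps an edge to its endpoints' difference, ∂[p,q] = q − p.
The resulting 9×27 matrix has rank 8, and its Smith normal form has invariant factors (1,1,1,1,1,1,1,1).

The boundary map ∂_2: C_2 → C_1 acts by ∂[p,q,r] = [q,r] − [p,r] + [p,q]. For instance
  ∂EFJ = FJ − EJ + EF,
  ∂ABJ = BJ − AJ + AB.
The 27×18 boundary matrix has rank 17 and Smith normal form diag(1,1,1,1,1,1,1,1,1,1,1,1,1,1,1,1,1).

From H_k ≅ ker(∂_k) / im(∂_{k+1}) we obtain:

  H_0: rank C_0 − rank ∂_1 = 9 − 8 = 1, and the invariant factors of ∂_1 are all 1, so H_0 = Z.
  H_1: rank ker ∂_1 − rank ∂_2 = (27 − 8) − 17 = 2, and the invariant factors of ∂_2 are all 1, so H_1 = Z^2.
  H_2: rank ker ∂_2 − rank ∂_3 = (18 − 17) − 0 = 1, and there is no ∂_3, so H_2 = Z.

(K is a triangulation of the torus T^2.)

H_0 ≅ Z,  H_1 ≅ Z^2,  H_2 ≅ Z.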